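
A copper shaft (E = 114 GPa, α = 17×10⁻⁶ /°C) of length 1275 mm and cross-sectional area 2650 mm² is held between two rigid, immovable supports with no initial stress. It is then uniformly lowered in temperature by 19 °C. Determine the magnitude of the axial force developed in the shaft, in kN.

Full restraint means ε = 0, so the stress is σ = EαΔT = 114×10³ × 17×10⁻⁶ × 19 = 36.82 MPa.
Then P = σA = 36.82 × 2650 mm² = 97.58 kN, tensile.

P ≈ 97.6 kN (tensile)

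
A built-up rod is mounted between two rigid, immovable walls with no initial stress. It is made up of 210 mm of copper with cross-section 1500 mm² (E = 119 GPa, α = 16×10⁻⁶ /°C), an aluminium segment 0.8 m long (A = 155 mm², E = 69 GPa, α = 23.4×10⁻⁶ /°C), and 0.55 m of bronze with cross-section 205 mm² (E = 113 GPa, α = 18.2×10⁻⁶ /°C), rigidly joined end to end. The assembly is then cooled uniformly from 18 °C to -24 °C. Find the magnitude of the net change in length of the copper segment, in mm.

|ΔL| ≈ 0.125 mm

Free thermal contraction of the whole bar: Σ αᵢΔT Lᵢ = 16×10⁻⁶×42×210 + 23.4×10⁻⁶×42×800 + 18.2×10⁻⁶×42×550 = 1.348 mm.
Since the ends are fixed, an axial force P builds up, equal in every segment, with P · Σ Lᵢ/(AᵢEᵢ) = δ_free.
Σ Lᵢ/(AᵢEᵢ) = 210/(1500×119×10³) + 800/(155×69×10³) + 550/(205×113×10³) = 9.972×10⁻⁵ mm/N.
P = 1.348 / 9.972×10⁻⁵ = 13520 N = 13.52 kN, tensile.
For the copper segment, free thermal change = 16×10⁻⁶×42×210 = 0.1411 mm and elastic change from P = 13520×210/(1500×119×10³) = 0.0159 mm; these oppose, so the net change is 0.125 mm (segment shortens).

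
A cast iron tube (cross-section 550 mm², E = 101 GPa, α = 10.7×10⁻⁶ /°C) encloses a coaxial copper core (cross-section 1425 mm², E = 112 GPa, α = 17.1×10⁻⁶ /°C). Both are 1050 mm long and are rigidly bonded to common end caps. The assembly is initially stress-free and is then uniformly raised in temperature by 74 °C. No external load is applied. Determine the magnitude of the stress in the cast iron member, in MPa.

Both members must finish at the same length. With the larger α, the copper tends to over-expand; the plates restrain it, putting the copper in compression and the cast iron in tension. With no external load the two internal forces are equal and opposite, magnitude P.
Equating the net (thermal + elastic) strains gives |α₁ − α₂|·ΔT = P·[1/(A₁E₁) + 1/(A₂E₂)].
|α₁ − α₂|·ΔT = 6.4×10⁻⁶ × 74 = 0.0004736.
1/(A₁E₁) + 1/(A₂E₂) = 1/(550×101×10³) + 1/(1425×112×10³) = 2.427×10⁻⁸ N⁻¹.
P = 0.0004736 / 2.427×10⁻⁸ = 19520 N = 19.52 kN.
σ_{cast iron} = P/A₁ = 19520/550 = 35.48 MPa, tensile.

σ ≈ 35.5 MPa (tensile)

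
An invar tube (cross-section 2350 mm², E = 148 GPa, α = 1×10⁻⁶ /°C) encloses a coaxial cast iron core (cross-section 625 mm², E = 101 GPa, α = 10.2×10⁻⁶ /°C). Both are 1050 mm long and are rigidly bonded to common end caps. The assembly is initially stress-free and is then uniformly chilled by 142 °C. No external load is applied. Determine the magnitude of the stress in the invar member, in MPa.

σ ≈ 29.7 MPa (compressive)

Both members must finish at the same length. With the larger α, the cast iron tends to over-contract; the plates restrain it, putting the cast iron in tension and the invar in compression. With no external load the two internal forces are equal and opposite, magnitude P.
Setting the final lengths equal and cancelling L: (α₁ − α₂)ΔT = P/(A₁E₁) + P/(A₂E₂).
|α₁ − α₂|·ΔT = 9.2×10⁻⁶ × 142 = 0.001306.
1/(A₁E₁) + 1/(A₂E₂) = 1/(2350×148×10³) + 1/(625×101×10³) = 1.872×10⁻⁸ N⁻¹.
So P = 0.001306 / 1.872×10⁻⁸ = 69.8 kN.
σ_{invar} = P/A₁ = 69800/2350 = 29.7 MPa, compressive.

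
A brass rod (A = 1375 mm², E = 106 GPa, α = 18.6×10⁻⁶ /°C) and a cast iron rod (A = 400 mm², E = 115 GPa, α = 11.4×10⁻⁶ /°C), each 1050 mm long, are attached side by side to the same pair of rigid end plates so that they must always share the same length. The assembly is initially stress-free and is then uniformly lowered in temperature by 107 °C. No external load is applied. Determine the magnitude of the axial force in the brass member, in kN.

P ≈ 26.9 kN (tensile in the brass)

Equilibrium of a rigid end plate with no external load gives equal and opposite internal forces ±P in the two members. Since α_{brass} > α_{cast iron}, cooling drives the brass into tension and the cast iron into compression.
Compatibility of the two members (thermal + elastic change equal): (α₁ − α₂)ΔT = P·[1/(A₁E₁) + 1/(A₂E₂)].
|α₁ − α₂|·ΔT = 7.2×10⁻⁶ × 107 = 0.0007704.
1/(A₁E₁) + 1/(A₂E₂) = 1/(1375×106×10³) + 1/(400×115×10³) = 2.86×10⁻⁸ N⁻¹.
P = 0.0007704 / 2.86×10⁻⁸ = 26940 N = 26.94 kN.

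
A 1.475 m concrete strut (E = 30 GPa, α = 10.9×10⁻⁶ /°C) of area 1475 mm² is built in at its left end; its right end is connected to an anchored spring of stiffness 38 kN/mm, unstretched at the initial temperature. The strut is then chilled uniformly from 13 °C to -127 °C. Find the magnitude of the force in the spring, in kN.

The unrestrained thermal change is αΔT L = 10.9×10⁻⁶ × 140 × 1475 = 2.251 mm.
Let P be the tensile force in the spring. The strut extends elastically by PL/(AE) and the spring stretches by P/k; together these equal δ_free.
P [ L/(AE) + 1/k ] = δ_free → P [ 1475/(1475×30×10³) + 1/(38×10³) ] = 2.251.
P = 2.251 / 5.965×10⁻⁵ = 37730 N.

P ≈ 37.7 kN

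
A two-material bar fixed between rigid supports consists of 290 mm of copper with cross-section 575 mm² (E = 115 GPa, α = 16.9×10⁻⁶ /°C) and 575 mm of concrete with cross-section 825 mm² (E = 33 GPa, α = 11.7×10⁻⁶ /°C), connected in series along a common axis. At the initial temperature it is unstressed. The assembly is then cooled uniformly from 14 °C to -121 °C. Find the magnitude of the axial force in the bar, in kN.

P ≈ 61.5 kN (tensile)

With the walls removed the bar would change length by δ_free = Σ αᵢΔT Lᵢ = 16.9×10⁻⁶×135×290 + 11.7×10⁻⁶×135×575 = 1.57 mm.
Since the ends are fixed, an axial force P builds up, equal in every segment, with P · Σ Lᵢ/(AᵢEᵢ) = δ_free.
The series flexibility is Σ Lᵢ/(AᵢEᵢ) = 290/(575×115×10³) + 575/(825×33×10³) = 2.551×10⁻⁵ mm/N.
P = 1.57 / 2.551×10⁻⁵ = 61550 N = 61.55 kN, tensile.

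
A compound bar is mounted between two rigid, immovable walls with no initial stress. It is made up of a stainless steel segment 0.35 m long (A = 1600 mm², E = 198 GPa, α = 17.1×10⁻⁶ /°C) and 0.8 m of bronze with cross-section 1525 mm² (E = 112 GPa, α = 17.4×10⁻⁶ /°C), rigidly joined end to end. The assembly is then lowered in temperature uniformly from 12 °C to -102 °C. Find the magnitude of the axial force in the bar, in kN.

P ≈ 392 kN (tensile)

If the supports were absent, the total length change would be Σ αᵢΔT Lᵢ = 17.1×10⁻⁶×114×350 + 17.4×10⁻⁶×114×800 = 2.269 mm.
The walls prevent any net length change, so an axial force P (same in every segment) develops. Compatibility: P · Σ Lᵢ/(AᵢEᵢ) = δ_free.
Σ Lᵢ/(AᵢEᵢ) = 350/(1600×198×10³) + 800/(1525×112×10³) = 5.789×10⁻⁶ mm/N.
Hence P = δ_free / Σ(L/AE) = 2.269/5.789×10⁻⁶ = 392 kN (tensile).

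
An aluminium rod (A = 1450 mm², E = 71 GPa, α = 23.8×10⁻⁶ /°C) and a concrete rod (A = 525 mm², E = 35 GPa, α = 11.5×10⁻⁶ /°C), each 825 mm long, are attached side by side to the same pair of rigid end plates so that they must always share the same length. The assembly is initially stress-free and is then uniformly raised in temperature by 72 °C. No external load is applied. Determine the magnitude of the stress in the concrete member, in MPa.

σ ≈ 26.3 MPa (tensile)

The aluminium has the larger α, so on heating it would change length more than the concrete if both were free. The rigid plates force a common final length, so the aluminium is put into compression and the concrete into tension, with equal and opposite forces P (no external load).
Setting the final lengths equal and cancelling L: (α₁ − α₂)ΔT = P/(A₁E₁) + P/(A₂E₂).
|α₁ − α₂|·ΔT = 12.3×10⁻⁶ × 72 = 0.0008856.
1/(A₁E₁) + 1/(A₂E₂) = 1/(1450×71×10³) + 1/(525×35×10³) = 6.414×10⁻⁸ N⁻¹.
P = 0.0008856 / 6.414×10⁻⁸ = 13810 N = 13.81 kN.
σ_{concrete} = P/A₂ = 13810/525 = 26.3 MPa, tensile.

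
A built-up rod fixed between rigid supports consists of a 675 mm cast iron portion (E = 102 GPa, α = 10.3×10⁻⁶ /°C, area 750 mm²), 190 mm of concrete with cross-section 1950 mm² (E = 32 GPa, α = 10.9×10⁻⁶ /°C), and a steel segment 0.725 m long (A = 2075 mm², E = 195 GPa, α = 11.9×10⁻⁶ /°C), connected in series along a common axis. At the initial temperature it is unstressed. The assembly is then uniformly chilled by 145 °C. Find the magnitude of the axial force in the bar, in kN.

With the walls removed the bar would change length by δ_free = Σ αᵢΔT Lᵢ = 10.3×10⁻⁶×145×675 + 10.9×10⁻⁶×145×190 + 11.9×10⁻⁶×145×725 = 2.559 mm.
The walls prevent any net length change, so an axial force P (same in every segment) develops. Compatibility: P · Σ Lᵢ/(AᵢEᵢ) = δ_free.
Σ Lᵢ/(AᵢEᵢ) = 675/(750×102×10³) + 190/(1950×32×10³) + 725/(2075×195×10³) = 1.366×10⁻⁵ mm/N.
So P = 2.559 / 1.366×10⁻⁵ = 187.4 kN, tensile.

P ≈ 187 kN (tensile)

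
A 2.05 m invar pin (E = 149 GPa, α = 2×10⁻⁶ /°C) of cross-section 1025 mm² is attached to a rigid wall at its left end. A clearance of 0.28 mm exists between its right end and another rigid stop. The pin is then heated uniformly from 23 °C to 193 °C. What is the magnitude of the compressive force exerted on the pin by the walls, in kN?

Unrestrained expansion: δ_free = αΔT L = 2×10⁻⁶ × 170 × 2050 = 0.697 mm.
The gap closes (δ_free > 0.28 mm) and the wall then resists a further 0.697 − 0.28 = 0.417 mm of expansion.
So σ = E(δ_free − g)/L = 149×10³ × 0.417/2050 = 30.31 MPa.
Force on the wall = σA = 30.31 × 1025 mm² = 31.07 kN.

P ≈ 31.1 kN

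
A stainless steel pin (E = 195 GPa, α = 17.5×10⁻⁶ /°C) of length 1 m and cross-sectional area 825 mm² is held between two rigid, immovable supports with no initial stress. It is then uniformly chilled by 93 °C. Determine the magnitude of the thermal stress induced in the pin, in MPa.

σ ≈ 317 MPa (tensile)

With length fixed, the mechanical strain must cancel the thermal strain αΔT = 17.5×10⁻⁶ × 93 = 1627.5×10⁻⁶.
The stress required to suppress this strain is σ = Eε = 195×10³ × 1627.5×10⁻⁶ = 317.4 MPa, tensile since the pin is trying to contract.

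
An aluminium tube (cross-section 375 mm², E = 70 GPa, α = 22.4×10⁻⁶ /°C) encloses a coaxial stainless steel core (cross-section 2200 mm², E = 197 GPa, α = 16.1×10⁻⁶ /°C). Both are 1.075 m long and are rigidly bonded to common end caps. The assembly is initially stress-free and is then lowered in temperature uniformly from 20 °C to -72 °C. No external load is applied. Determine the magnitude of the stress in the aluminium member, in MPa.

σ ≈ 38.3 MPa (tensile)

Equilibrium of a rigid end plate with no external load gives equal and opposite internal forces ±P in the two members. Since α_{aluminium} > α_{stainless steel}, cooling drives the aluminium into tension and the stainless steel into compression.
Setting the final lengths equal and cancelling L: (α₁ − α₂)ΔT = P/(A₁E₁) + P/(A₂E₂).
|α₁ − α₂|·ΔT = 6.3×10⁻⁶ × 92 = 0.0005796.
1/(A₁E₁) + 1/(A₂E₂) = 1/(375×70×10³) + 1/(2200×197×10³) = 4.04×10⁻⁸ N⁻¹.
P = 0.0005796 / 4.04×10⁻⁸ = 14350 N = 14.35 kN.
σ_{aluminium} = P/A₁ = 14350/375 = 38.25 MPa, tensile.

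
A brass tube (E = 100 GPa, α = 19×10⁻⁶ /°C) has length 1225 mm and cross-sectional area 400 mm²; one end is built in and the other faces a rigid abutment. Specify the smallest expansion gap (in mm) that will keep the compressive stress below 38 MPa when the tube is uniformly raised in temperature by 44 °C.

g ≈ 0.559 mm

Free expansion if unrestrained: δ_free = αΔT L = 19×10⁻⁶ × 44 × 1225 = 1.024 mm.
A stress of 38 MPa corresponds to the wall pushing the tube back by σL/E = 38×1225/(100×10³) = 0.4655 mm.
The gap must absorb the remainder: g_min = 1.024 − 0.4655 = 0.5586 mm.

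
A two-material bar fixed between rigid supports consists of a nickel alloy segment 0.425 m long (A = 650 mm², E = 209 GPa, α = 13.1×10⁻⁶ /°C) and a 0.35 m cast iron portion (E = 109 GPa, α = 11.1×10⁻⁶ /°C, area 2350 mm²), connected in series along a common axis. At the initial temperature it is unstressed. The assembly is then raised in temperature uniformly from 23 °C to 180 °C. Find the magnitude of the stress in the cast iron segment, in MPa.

With the walls removed the bar would change length by δ_free = Σ αᵢΔT Lᵢ = 13.1×10⁻⁶×157×425 + 11.1×10⁻⁶×157×350 = 1.484 mm.
The walls prevent any net length change, so an axial force P (same in every segment) develops. Compatibility: P · Σ Lᵢ/(AᵢEᵢ) = δ_free.
Σ Lᵢ/(AᵢEᵢ) = 425/(650×209×10³) + 350/(2350×109×10³) = 4.495×10⁻⁶ mm/N.
So P = 1.484 / 4.495×10⁻⁶ = 330.2 kN, compressive.
σ_{cast iron} = P / A = 330200 / 2350 = 140.5 MPa.

σ ≈ 140 MPa (compressive)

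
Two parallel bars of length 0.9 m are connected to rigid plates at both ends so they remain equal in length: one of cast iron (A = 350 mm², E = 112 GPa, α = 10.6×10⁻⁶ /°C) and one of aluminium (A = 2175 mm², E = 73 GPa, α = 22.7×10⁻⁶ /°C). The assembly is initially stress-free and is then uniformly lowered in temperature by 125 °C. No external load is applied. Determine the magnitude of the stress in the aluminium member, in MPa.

σ ≈ 21.9 MPa (tensile)

Both members must finish at the same length. With the larger α, the aluminium tends to over-contract; the plates restrain it, putting the aluminium in tension and the cast iron in compression. With no external load the two internal forces are equal and opposite, magnitude P.
Compatibility of the two members (thermal + elastic change equal): (α₁ − α₂)ΔT = P·[1/(A₁E₁) + 1/(A₂E₂)].
|α₁ − α₂|·ΔT = 12.1×10⁻⁶ × 125 = 0.001512.
1/(A₁E₁) + 1/(A₂E₂) = 1/(350×112×10³) + 1/(2175×73×10³) = 3.181×10⁻⁸ N⁻¹.
P = 0.001512 / 3.181×10⁻⁸ = 47550 N = 47.55 kN.
σ_{aluminium} = P/A₂ = 47550/2175 = 21.86 MPa, tensile.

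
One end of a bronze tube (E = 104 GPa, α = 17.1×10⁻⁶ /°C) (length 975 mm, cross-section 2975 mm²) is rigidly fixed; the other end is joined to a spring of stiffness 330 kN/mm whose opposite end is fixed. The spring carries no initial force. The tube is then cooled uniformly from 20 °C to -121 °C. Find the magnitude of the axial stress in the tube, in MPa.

The unrestrained thermal change is αΔT L = 17.1×10⁻⁶ × 141 × 975 = 2.351 mm.
With a force P in the spring, the elastic change of the tube is PL/(AE) and that of the spring is P/k; compatibility requires their sum to equal δ_free.
P [ L/(AE) + 1/k ] = δ_free → P [ 975/(2975×104×10³) + 1/(330×10³) ] = 2.351.
P = 2.351 / 6.182×10⁻⁶ = 380300 N.
σ = P/A = 380300/2975 = 127.8 MPa.

σ ≈ 128 MPa (tensile)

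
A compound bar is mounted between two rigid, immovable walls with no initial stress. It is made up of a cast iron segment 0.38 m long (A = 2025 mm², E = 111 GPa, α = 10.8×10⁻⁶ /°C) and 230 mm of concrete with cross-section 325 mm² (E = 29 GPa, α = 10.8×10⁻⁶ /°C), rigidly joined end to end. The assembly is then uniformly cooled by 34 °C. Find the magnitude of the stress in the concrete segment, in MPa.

With the walls removed the bar would change length by δ_free = Σ αᵢΔT Lᵢ = 10.8×10⁻⁶×34×380 + 10.8×10⁻⁶×34×230 = 0.224 mm.
The walls prevent any net length change, so an axial force P (same in every segment) develops. Compatibility: P · Σ Lᵢ/(AᵢEᵢ) = δ_free.
Σ Lᵢ/(AᵢEᵢ) = 380/(2025×111×10³) + 230/(325×29×10³) = 2.609×10⁻⁵ mm/N.
Hence P = δ_free / Σ(L/AE) = 0.224/2.609×10⁻⁵ = 8.584 kN (tensile).
σ_{concrete} = P / A = 8584 / 325 = 26.41 MPa.

σ ≈ 26.4 MPa (tensile)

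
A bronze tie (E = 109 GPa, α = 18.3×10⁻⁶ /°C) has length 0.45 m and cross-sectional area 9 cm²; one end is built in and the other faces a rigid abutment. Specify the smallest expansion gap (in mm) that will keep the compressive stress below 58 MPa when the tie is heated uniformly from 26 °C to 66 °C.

Free expansion if unrestrained: δ_free = αΔT L = 18.3×10⁻⁶ × 40 × 450 = 0.3294 mm.
At the allowable stress the elastic shortening the wall may impose is σL/E = 58 × 450 / (109×10³) = 0.2394 mm.
So the gap has to take up the difference, g_min = δ_free − σL/E = 0.3294 − 0.2394 = 0.08995 mm.

g ≈ 0.09 mm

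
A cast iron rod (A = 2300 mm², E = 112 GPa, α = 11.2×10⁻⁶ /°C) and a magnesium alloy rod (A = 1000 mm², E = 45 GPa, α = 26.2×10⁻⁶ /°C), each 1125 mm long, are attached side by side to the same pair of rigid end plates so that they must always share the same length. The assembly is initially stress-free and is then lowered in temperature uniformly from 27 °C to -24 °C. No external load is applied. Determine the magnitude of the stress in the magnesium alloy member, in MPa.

Both members must finish at the same length. With the larger α, the magnesium alloy tends to over-contract; the plates restrain it, putting the magnesium alloy in tension and the cast iron in compression. With no external load the two internal forces are equal and opposite, magnitude P.
Compatibility of the two members (thermal + elastic change equal): (α₁ − α₂)ΔT = P·[1/(A₁E₁) + 1/(A₂E₂)].
|α₁ − α₂|·ΔT = 15×10⁻⁶ × 51 = 0.000765.
1/(A₁E₁) + 1/(A₂E₂) = 1/(2300×112×10³) + 1/(1000×45×10³) = 2.61×10⁻⁸ N⁻¹.
So P = 0.000765 / 2.61×10⁻⁸ = 29.31 kN.
σ_{magnesium alloy} = P/A₂ = 29310/1000 = 29.31 MPa, tensile.

σ ≈ 29.3 MPa (tensile)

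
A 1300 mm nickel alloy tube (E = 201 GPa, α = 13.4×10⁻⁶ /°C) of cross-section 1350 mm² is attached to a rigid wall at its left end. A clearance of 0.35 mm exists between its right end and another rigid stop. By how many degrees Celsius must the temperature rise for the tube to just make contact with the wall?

The gap closes when αΔT L = 0.35 mm, since the tube is still unstressed at that instant.
ΔT = 0.35 / (13.4×10⁻⁶ × 1300) = 20.09 °C.

ΔT ≈ 20.1 °C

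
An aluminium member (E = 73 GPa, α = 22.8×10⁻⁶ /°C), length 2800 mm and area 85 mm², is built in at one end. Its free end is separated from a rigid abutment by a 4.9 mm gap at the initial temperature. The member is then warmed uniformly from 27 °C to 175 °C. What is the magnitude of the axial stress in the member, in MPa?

Free thermal elongation = αΔT L = 22.8×10⁻⁶ × 148 × 2800 = 9.448 mm.
This exceeds the 4.9 mm gap, so the wall pushes back. The portion of expansion that must be recovered elastically is δ_free − gap = 9.448 − 4.9 = 4.548 mm.
So σ = E(δ_free − g)/L = 73×10³ × 4.548/2800 = 118.6 MPa.

σ ≈ 119 MPa (compressive)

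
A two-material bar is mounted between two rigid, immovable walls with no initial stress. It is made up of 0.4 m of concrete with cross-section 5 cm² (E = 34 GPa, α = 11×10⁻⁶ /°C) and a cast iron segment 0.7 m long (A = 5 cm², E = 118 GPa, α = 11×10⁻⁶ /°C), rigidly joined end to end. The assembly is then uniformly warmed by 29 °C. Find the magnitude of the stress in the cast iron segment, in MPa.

Free thermal expansion of the whole bar: Σ αᵢΔT Lᵢ = 11×10⁻⁶×29×400 + 11×10⁻⁶×29×700 = 0.3509 mm.
Since the ends are fixed, an axial force P builds up, equal in every segment, with P · Σ Lᵢ/(AᵢEᵢ) = δ_free.
Σ Lᵢ/(AᵢEᵢ) = 400/(500×34×10³) + 700/(500×118×10³) = 3.539×10⁻⁵ mm/N.
So P = 0.3509 / 3.539×10⁻⁵ = 9.914 kN, compressive.
σ_{cast iron} = P / A = 9914 / 500 = 19.83 MPa.

σ ≈ 19.8 MPa (compressive)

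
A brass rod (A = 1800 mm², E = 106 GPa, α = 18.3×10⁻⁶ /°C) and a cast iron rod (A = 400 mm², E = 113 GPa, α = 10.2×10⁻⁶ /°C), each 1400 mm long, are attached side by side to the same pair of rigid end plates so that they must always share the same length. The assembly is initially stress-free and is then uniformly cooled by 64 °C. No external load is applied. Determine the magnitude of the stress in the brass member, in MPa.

σ ≈ 10.5 MPa (tensile)

Equilibrium of a rigid end plate with no external load gives equal and opposite internal forces ±P in the two members. Since α_{brass} > α_{cast iron}, cooling drives the brass into tension and the cast iron into compression.
Compatibility of the two members (thermal + elastic change equal): (α₁ − α₂)ΔT = P·[1/(A₁E₁) + 1/(A₂E₂)].
|α₁ − α₂|·ΔT = 8.1×10⁻⁶ × 64 = 0.0005184.
1/(A₁E₁) + 1/(A₂E₂) = 1/(1800×106×10³) + 1/(400×113×10³) = 2.736×10⁻⁸ N⁻¹.
P = 0.0005184 / 2.736×10⁻⁸ = 18940 N = 18.94 kN.
σ_{brass} = P/A₁ = 18940/1800 = 10.52 MPa, tensile.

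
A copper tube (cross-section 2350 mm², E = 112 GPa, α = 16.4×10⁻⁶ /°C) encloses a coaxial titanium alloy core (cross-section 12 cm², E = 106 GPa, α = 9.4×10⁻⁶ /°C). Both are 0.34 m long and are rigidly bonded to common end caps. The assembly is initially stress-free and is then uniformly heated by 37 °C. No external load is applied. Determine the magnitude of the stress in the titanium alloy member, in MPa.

σ ≈ 18.5 MPa (tensile)

Both members must finish at the same length. With the larger α, the copper tends to over-expand; the plates restrain it, putting the copper in compression and the titanium alloy in tension. With no external load the two internal forces are equal and opposite, magnitude P.
Setting the final lengths equal and cancelling L: (α₁ − α₂)ΔT = P/(A₁E₁) + P/(A₂E₂).
|α₁ − α₂|·ΔT = 7×10⁻⁶ × 37 = 0.000259.
1/(A₁E₁) + 1/(A₂E₂) = 1/(2350×112×10³) + 1/(1200×106×10³) = 1.166×10⁻⁸ N⁻¹.
P = 0.000259 / 1.166×10⁻⁸ = 22210 N = 22.21 kN.
σ_{titanium alloy} = P/A₂ = 22210/1200 = 18.51 MPa, tensile.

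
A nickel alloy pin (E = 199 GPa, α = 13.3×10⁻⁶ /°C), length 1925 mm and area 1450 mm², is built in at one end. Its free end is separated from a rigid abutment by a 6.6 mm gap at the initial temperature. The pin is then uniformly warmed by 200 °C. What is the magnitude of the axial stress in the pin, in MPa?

Free thermal elongation = αΔT L = 13.3×10⁻⁶ × 200 × 1925 = 5.12 mm.
This is smaller than the 6.6 mm clearance, so the pin expands freely without reaching the stop — the stress is zero.

σ ≈ 0 MPa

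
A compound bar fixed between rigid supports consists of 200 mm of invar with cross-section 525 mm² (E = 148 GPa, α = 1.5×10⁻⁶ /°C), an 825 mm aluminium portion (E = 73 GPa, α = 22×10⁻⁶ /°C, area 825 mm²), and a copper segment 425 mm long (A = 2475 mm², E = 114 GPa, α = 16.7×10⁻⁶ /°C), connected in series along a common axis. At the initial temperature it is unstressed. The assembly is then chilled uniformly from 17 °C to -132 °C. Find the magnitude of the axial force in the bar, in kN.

With the walls removed the bar would change length by δ_free = Σ αᵢΔT Lᵢ = 1.5×10⁻⁶×149×200 + 22×10⁻⁶×149×825 + 16.7×10⁻⁶×149×425 = 3.807 mm.
The walls prevent any net length change, so an axial force P (same in every segment) develops. Compatibility: P · Σ Lᵢ/(AᵢEᵢ) = δ_free.
The series flexibility is Σ Lᵢ/(AᵢEᵢ) = 200/(525×148×10³) + 825/(825×73×10³) + 425/(2475×114×10³) = 1.778×10⁻⁵ mm/N.
Hence P = δ_free / Σ(L/AE) = 3.807/1.778×10⁻⁵ = 214.1 kN (tensile).

P ≈ 214 kN (tensile)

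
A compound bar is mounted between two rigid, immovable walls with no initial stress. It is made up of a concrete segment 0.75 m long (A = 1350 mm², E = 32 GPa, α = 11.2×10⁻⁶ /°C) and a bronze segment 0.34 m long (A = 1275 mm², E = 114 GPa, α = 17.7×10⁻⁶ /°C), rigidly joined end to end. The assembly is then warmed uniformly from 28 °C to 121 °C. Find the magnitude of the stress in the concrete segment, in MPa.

With the walls removed the bar would change length by δ_free = Σ αᵢΔT Lᵢ = 11.2×10⁻⁶×93×750 + 17.7×10⁻⁶×93×340 = 1.341 mm.
Since the ends are fixed, an axial force P builds up, equal in every segment, with P · Σ Lᵢ/(AᵢEᵢ) = δ_free.
Σ Lᵢ/(AᵢEᵢ) = 750/(1350×32×10³) + 340/(1275×114×10³) = 1.97×10⁻⁵ mm/N.
P = 1.341 / 1.97×10⁻⁵ = 68060 N = 68.06 kN, compressive.
σ_{concrete} = P / A = 68060 / 1350 = 50.42 MPa.

σ ≈ 50.4 MPa (compressive)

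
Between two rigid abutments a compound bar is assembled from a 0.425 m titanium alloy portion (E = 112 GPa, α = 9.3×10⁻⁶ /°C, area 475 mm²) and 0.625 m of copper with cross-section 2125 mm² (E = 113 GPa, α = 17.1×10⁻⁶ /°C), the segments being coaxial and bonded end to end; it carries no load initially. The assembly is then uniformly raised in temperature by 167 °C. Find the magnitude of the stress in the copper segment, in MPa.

If the supports were absent, the total length change would be Σ αᵢΔT Lᵢ = 9.3×10⁻⁶×167×425 + 17.1×10⁻⁶×167×625 = 2.445 mm.
Since the ends are fixed, an axial force P builds up, equal in every segment, with P · Σ Lᵢ/(AᵢEᵢ) = δ_free.
The series flexibility is Σ Lᵢ/(AᵢEᵢ) = 425/(475×112×10³) + 625/(2125×113×10³) = 1.059×10⁻⁵ mm/N.
So P = 2.445 / 1.059×10⁻⁵ = 230.8 kN, compressive.
σ_{copper} = P / A = 230800 / 2125 = 108.6 MPa.

σ ≈ 109 MPa (compressive)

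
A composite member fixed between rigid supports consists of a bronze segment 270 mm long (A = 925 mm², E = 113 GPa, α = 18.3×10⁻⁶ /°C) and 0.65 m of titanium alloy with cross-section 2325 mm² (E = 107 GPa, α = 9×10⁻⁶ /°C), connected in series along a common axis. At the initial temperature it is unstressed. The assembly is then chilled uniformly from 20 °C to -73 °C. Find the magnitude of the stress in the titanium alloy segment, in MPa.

Free thermal contraction of the whole bar: Σ αᵢΔT Lᵢ = 18.3×10⁻⁶×93×270 + 9×10⁻⁶×93×650 = 1.004 mm.
The rigid supports impose zero overall length change; the single axial force P common to all segments must satisfy P Σ Lᵢ/(AᵢEᵢ) = δ_free.
The series flexibility is Σ Lᵢ/(AᵢEᵢ) = 270/(925×113×10³) + 650/(2325×107×10³) = 5.196×10⁻⁶ mm/N.
So P = 1.004 / 5.196×10⁻⁶ = 193.1 kN, tensile.
σ_{titanium alloy} = P / A = 193100 / 2325 = 83.07 MPa.

σ ≈ 83.1 MPa (tensile)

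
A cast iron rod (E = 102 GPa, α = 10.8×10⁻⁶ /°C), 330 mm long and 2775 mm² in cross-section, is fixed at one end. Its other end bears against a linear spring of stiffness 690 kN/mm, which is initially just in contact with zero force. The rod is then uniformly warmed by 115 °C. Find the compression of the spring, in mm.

Free thermal expansion: δ_free = αΔT L = 10.8×10⁻⁶ × 115 × 330 = 0.4099 mm.
With a force P in the spring, the elastic change of the rod is PL/(AE) and that of the spring is P/k; compatibility requires their sum to equal δ_free.
So P = δ_free / [L/(AE) + 1/k] = 0.4099 / [ 330/(2775×102×10³) + 1/(690×10³) ].
P = 0.4099 / 2.615×10⁻⁶ = 156700 N.
Spring compression = P/k = 156700/(690×10³) = 0.2271 mm.

δ ≈ 0.227 mm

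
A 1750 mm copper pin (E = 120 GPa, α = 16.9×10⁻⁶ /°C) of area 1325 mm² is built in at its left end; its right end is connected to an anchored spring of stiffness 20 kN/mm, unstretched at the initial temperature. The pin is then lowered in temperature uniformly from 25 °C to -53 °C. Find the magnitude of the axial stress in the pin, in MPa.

σ ≈ 28.5 MPa (tensile)

If the spring were absent the pin would shorten by αΔT L = 16.9×10⁻⁶ × 78 × 1750 = 2.307 mm.
With a force P in the spring, the elastic change of the pin is PL/(AE) and that of the spring is P/k; compatibility requires their sum to equal δ_free.
P [ L/(AE) + 1/k ] = δ_free → P [ 1750/(1325×120×10³) + 1/(20×10³) ] = 2.307.
P = 2.307 / 6.101×10⁻⁵ = 37810 N.
σ = P/A = 37810/1325 = 28.54 MPa.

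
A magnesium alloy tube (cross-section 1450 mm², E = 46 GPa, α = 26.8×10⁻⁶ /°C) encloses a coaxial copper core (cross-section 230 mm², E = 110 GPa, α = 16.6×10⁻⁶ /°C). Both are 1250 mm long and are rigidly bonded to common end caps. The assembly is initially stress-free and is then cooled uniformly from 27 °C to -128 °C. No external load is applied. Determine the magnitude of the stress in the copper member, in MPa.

Equilibrium of a rigid end plate with no external load gives equal and opposite internal forces ±P in the two members. Since α_{magnesium alloy} > α_{copper}, cooling drives the magnesium alloy into tension and the copper into compression.
Setting the final lengths equal and cancelling L: (α₁ − α₂)ΔT = P/(A₁E₁) + P/(A₂E₂).
|α₁ − α₂|·ΔT = 10.2×10⁻⁶ × 155 = 0.001581.
1/(A₁E₁) + 1/(A₂E₂) = 1/(1450×46×10³) + 1/(230×110×10³) = 5.452×10⁻⁸ N⁻¹.
P = 0.001581 / 5.452×10⁻⁸ = 29000 N = 29 kN.
σ_{copper} = P/A₂ = 29000/230 = 126.1 MPa, compressive.

σ ≈ 126 MPa (compressive)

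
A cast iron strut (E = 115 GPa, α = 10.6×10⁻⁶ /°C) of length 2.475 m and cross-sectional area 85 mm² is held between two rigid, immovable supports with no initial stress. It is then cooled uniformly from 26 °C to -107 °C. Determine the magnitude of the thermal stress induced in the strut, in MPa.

σ ≈ 162 MPa (tensile)

The supports are rigid, so the total axial strain is zero. The restrained thermal strain is ε = αΔT = 10.6×10⁻⁶ × 133 = 1409.8×10⁻⁶.
σ = EαΔT = 115×10³ × 10.6×10⁻⁶ × 133 = 162.1 MPa (tensile; the strut is trying to contract).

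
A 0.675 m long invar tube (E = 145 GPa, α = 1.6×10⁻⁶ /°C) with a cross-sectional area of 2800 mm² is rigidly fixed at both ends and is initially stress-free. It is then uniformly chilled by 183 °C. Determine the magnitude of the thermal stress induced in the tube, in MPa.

σ ≈ 42.5 MPa (tensile)

The supports are rigid, so the total axial strain is zero. The restrained thermal strain is ε = αΔT = 1.6×10⁻⁶ × 183 = 292.8×10⁻⁶.
The stress required to suppress this strain is σ = Eε = 145×10³ × 292.8×10⁻⁶ = 42.46 MPa, tensile since the tube is trying to contract.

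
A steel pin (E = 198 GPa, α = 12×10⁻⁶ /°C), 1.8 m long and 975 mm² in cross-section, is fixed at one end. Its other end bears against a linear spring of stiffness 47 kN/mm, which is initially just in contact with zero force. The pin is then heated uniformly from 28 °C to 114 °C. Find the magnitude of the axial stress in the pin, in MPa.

σ ≈ 62.3 MPa (compressive)

If the spring were absent the pin would lengthen by αΔT L = 12×10⁻⁶ × 86 × 1800 = 1.858 mm.
Let P be the compressive force at the spring. The pin shortens elastically by PL/(AE) and the spring compresses by P/k; together these equal δ_free.
So P = δ_free / [L/(AE) + 1/k] = 1.858 / [ 1800/(975×198×10³) + 1/(47×10³) ].
P = 1.858 / 3.06×10⁻⁵ = 60700 N.
σ = P/A = 60700/975 = 62.26 MPa.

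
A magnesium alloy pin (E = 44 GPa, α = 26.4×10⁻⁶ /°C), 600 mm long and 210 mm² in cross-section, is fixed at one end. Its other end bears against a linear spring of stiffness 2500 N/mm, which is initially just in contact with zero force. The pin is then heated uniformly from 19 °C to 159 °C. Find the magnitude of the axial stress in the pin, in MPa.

σ ≈ 22.7 MPa (compressive)

If the spring were absent the pin would lengthen by αΔT L = 26.4×10⁻⁶ × 140 × 600 = 2.218 mm.
With a force P in the spring, the elastic change of the pin is PL/(AE) and that of the spring is P/k; compatibility requires their sum to equal δ_free.
So P = δ_free / [L/(AE) + 1/k] = 2.218 / [ 600/(210×44×10³) + 1/(2500) ].
P = 2.218 / 0.0004649 = 4770 N.
σ = P/A = 4770/210 = 22.71 MPa.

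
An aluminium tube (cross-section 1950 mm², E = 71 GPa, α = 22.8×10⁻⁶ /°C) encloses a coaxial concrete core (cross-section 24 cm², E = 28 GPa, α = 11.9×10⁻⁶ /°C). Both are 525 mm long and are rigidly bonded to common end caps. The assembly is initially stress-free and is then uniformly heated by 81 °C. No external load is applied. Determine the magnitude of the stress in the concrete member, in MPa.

σ ≈ 16.6 MPa (tensile)

Both members must finish at the same length. With the larger α, the aluminium tends to over-expand; the plates restrain it, putting the aluminium in compression and the concrete in tension. With no external load the two internal forces are equal and opposite, magnitude P.
Equating the net (thermal + elastic) strains gives |α₁ − α₂|·ΔT = P·[1/(A₁E₁) + 1/(A₂E₂)].
|α₁ − α₂|·ΔT = 10.9×10⁻⁶ × 81 = 0.0008829.
1/(A₁E₁) + 1/(A₂E₂) = 1/(1950×71×10³) + 1/(2400×28×10³) = 2.21×10⁻⁸ N⁻¹.
So P = 0.0008829 / 2.21×10⁻⁸ = 39.94 kN.
σ_{concrete} = P/A₂ = 39940/2400 = 16.64 MPa, tensile.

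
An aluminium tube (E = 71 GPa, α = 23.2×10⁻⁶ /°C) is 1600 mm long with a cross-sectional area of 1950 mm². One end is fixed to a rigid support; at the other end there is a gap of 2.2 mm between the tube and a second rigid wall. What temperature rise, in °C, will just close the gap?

The gap closes when αΔT L = 2.2 mm, since the tube is still unstressed at that instant.
ΔT = 2.2 / (23.2×10⁻⁶ × 1600) = 59.27 °C.

ΔT ≈ 59.3 °C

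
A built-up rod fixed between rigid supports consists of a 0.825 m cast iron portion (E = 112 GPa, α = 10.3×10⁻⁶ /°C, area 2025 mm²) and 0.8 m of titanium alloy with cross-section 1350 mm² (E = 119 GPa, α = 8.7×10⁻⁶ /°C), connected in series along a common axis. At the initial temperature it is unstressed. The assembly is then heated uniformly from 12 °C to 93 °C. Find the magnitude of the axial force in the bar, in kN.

Free thermal expansion of the whole bar: Σ αᵢΔT Lᵢ = 10.3×10⁻⁶×81×825 + 8.7×10⁻⁶×81×800 = 1.252 mm.
Since the ends are fixed, an axial force P builds up, equal in every segment, with P · Σ Lᵢ/(AᵢEᵢ) = δ_free.
Σ Lᵢ/(AᵢEᵢ) = 825/(2025×112×10³) + 800/(1350×119×10³) = 8.617×10⁻⁶ mm/N.
Hence P = δ_free / Σ(L/AE) = 1.252/8.617×10⁻⁶ = 145.3 kN (compressive).

P ≈ 145 kN (compressive)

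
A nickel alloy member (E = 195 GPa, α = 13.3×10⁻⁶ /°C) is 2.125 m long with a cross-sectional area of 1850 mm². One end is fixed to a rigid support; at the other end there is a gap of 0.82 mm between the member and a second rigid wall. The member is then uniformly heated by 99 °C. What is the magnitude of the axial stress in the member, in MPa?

Unrestrained expansion: δ_free = αΔT L = 13.3×10⁻⁶ × 99 × 2125 = 2.798 mm.
The gap closes (δ_free > 0.82 mm) and the wall then resists a further 2.798 − 0.82 = 1.978 mm of expansion.
That suppressed elongation corresponds to σ = E·Δ/L = 195×10³ × 1.978/2125 = 181.5 MPa.

σ ≈ 182 MPa (compressive)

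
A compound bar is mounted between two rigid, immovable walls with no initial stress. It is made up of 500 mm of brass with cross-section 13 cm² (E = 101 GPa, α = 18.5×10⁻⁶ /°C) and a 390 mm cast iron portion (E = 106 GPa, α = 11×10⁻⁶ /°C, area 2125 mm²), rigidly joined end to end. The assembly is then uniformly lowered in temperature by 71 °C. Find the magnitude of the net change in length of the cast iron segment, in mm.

|ΔL| ≈ 0.00412 mm

If the supports were absent, the total length change would be Σ αᵢΔT Lᵢ = 18.5×10⁻⁶×71×500 + 11×10⁻⁶×71×390 = 0.9613 mm.
Since the ends are fixed, an axial force P builds up, equal in every segment, with P · Σ Lᵢ/(AᵢEᵢ) = δ_free.
Σ Lᵢ/(AᵢEᵢ) = 500/(1300×101×10³) + 390/(2125×106×10³) = 5.539×10⁻⁶ mm/N.
P = 0.9613 / 5.539×10⁻⁶ = 173500 N = 173.5 kN, tensile.
For the cast iron segment, free thermal change = 11×10⁻⁶×71×390 = 0.3046 mm and elastic change from P = 173500×390/(2125×106×10³) = 0.3005 mm; these oppose, so the net change is 0.00412 mm (segment shortens).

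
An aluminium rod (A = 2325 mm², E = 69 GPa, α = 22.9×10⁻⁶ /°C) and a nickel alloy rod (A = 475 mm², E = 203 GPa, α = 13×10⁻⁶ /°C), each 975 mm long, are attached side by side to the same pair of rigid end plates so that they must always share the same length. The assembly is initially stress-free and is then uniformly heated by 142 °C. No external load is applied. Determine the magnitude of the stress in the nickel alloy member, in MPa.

Both members must finish at the same length. With the larger α, the aluminium tends to over-expand; the plates restrain it, putting the aluminium in compression and the nickel alloy in tension. With no external load the two internal forces are equal and opposite, magnitude P.
Setting the final lengths equal and cancelling L: (α₁ − α₂)ΔT = P/(A₁E₁) + P/(A₂E₂).
|α₁ − α₂|·ΔT = 9.9×10⁻⁶ × 142 = 0.001406.
1/(A₁E₁) + 1/(A₂E₂) = 1/(2325×69×10³) + 1/(475×203×10³) = 1.66×10⁻⁸ N⁻¹.
P = 0.001406 / 1.66×10⁻⁸ = 84670 N = 84.67 kN.
σ_{nickel alloy} = P/A₂ = 84670/475 = 178.2 MPa, tensile.

σ ≈ 178 MPa (tensile)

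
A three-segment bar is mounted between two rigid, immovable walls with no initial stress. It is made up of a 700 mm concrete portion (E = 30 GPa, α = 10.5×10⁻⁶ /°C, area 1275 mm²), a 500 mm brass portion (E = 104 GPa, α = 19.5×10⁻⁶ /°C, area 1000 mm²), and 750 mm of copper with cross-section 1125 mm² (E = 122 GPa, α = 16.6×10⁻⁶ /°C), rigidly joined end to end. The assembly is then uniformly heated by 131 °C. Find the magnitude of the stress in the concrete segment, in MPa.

Free thermal expansion of the whole bar: Σ αᵢΔT Lᵢ = 10.5×10⁻⁶×131×700 + 19.5×10⁻⁶×131×500 + 16.6×10⁻⁶×131×750 = 3.871 mm.
The rigid supports impose zero overall length change; the single axial force P common to all segments must satisfy P Σ Lᵢ/(AᵢEᵢ) = δ_free.
Σ Lᵢ/(AᵢEᵢ) = 700/(1275×30×10³) + 500/(1000×104×10³) + 750/(1125×122×10³) = 2.857×10⁻⁵ mm/N.
Hence P = δ_free / Σ(L/AE) = 3.871/2.857×10⁻⁵ = 135.5 kN (compressive).
σ_{concrete} = P / A = 135500 / 1275 = 106.3 MPa.

σ ≈ 106 MPa (compressive)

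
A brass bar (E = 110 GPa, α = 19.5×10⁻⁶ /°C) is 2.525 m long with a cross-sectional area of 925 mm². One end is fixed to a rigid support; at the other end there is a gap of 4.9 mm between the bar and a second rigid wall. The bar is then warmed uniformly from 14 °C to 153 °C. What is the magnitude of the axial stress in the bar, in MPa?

σ ≈ 84.7 MPa (compressive)

If the wall were absent the bar would grow by αΔT L = 19.5×10⁻⁶ × 139 × 2525 = 6.844 mm.
After closing the 4.9 mm clearance, 6.844 − 4.9 = 1.944 mm of expansion remains to be suppressed by the wall.
So σ = E(δ_free − g)/L = 110×10³ × 1.944/2525 = 84.69 MPa.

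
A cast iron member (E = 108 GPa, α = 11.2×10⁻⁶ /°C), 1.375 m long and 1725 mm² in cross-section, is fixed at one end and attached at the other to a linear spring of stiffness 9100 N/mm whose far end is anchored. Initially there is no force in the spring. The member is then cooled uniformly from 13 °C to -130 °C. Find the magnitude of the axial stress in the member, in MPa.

σ ≈ 10.9 MPa (tensile)

Free thermal contraction: δ_free = αΔT L = 11.2×10⁻⁶ × 143 × 1375 = 2.202 mm.
Let P be the tensile force in the spring. The member extends elastically by PL/(AE) and the spring stretches by P/k; together these equal δ_free.
So P = δ_free / [L/(AE) + 1/k] = 2.202 / [ 1375/(1725×108×10³) + 1/(9100) ].
P = 2.202 / 0.0001173 = 18780 N.
σ = P/A = 18780/1725 = 10.89 MPa.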